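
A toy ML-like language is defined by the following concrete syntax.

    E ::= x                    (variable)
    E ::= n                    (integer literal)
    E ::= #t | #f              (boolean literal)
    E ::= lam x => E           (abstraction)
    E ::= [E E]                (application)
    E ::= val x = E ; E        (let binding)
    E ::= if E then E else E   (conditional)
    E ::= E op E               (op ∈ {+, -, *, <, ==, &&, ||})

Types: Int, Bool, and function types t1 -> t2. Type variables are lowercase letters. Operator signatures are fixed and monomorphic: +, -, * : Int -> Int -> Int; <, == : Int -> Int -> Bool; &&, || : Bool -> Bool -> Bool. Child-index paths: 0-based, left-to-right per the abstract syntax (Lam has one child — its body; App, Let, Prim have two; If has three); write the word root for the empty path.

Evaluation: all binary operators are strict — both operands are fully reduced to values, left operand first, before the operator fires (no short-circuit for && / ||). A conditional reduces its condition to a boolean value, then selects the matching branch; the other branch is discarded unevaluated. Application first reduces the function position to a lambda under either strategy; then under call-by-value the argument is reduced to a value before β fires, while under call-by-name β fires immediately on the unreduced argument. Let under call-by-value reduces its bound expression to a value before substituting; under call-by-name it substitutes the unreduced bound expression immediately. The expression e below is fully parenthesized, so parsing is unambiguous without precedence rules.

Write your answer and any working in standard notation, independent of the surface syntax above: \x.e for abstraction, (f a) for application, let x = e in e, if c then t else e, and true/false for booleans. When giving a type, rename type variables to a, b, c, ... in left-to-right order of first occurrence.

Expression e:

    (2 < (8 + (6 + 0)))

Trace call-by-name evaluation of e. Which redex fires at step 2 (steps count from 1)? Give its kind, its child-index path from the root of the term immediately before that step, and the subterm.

Answer: delta at 1 : (8 + 6)

Working:
step 0: (2 < (8 + (6 + 0)))
step 1: [delta@1.1] (2 < (8 + 6))
step 2: [delta@1] (2 < 14)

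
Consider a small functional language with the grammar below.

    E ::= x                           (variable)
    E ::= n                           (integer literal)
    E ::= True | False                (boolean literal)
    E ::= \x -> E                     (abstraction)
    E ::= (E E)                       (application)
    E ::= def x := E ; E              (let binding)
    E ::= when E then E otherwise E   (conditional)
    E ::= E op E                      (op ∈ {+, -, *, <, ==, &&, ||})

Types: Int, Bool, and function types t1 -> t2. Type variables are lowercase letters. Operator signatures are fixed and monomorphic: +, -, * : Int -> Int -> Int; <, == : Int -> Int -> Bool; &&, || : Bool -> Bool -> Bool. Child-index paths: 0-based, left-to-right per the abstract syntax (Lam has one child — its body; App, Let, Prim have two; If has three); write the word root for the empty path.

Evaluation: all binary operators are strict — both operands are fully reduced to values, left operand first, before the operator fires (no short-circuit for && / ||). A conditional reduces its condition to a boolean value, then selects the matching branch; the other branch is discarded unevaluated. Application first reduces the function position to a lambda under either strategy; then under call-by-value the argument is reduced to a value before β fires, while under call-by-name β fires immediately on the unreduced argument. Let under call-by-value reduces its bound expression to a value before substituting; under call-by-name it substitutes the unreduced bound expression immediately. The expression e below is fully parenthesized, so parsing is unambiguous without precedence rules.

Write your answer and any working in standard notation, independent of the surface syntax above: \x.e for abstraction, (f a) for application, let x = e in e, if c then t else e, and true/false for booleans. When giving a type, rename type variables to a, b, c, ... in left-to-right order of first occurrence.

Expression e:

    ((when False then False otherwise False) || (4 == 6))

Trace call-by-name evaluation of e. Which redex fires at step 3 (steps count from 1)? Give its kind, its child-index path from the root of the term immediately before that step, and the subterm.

Working:
step 0: ((if false then false else false) || (4 == 6))
step 1: [if@0] (false || (4 == 6))
step 2: [delta@1] (false || false)
step 3: [delta@root] false

Answer: delta at root : (false || false)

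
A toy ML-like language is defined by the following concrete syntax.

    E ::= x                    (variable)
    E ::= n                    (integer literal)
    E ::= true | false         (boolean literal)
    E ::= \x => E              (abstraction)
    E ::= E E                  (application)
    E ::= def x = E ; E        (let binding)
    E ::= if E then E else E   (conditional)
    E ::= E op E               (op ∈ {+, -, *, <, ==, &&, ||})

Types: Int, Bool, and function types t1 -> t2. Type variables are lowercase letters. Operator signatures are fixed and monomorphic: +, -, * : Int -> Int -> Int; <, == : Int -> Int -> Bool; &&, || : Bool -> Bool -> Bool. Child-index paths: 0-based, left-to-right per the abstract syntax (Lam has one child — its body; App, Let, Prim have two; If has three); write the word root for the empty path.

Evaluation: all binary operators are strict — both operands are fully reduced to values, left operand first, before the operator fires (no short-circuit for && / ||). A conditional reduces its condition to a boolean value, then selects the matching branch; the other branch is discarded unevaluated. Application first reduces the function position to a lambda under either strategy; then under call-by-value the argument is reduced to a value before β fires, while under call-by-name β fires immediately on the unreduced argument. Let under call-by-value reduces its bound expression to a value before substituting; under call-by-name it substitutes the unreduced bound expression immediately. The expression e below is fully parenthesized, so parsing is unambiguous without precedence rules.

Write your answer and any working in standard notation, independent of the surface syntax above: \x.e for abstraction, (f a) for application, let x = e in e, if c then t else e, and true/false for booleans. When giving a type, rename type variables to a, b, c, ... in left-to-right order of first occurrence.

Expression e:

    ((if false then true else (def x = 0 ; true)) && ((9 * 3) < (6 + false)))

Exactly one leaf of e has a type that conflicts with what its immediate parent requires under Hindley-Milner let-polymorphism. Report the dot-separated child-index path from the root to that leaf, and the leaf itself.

Working:
  unify Bool ~ Bool
let x : Int
  unify Bool ~ Bool
  unify Bool ~ Bool
  unify Int ~ Int
  unify Int ~ Int
  unify Int ~ Int
  unify Int ~ Int
  unify Bool ~ Int
  FAIL: mismatch Bool ~ Int

Answer: 1.1.1 : false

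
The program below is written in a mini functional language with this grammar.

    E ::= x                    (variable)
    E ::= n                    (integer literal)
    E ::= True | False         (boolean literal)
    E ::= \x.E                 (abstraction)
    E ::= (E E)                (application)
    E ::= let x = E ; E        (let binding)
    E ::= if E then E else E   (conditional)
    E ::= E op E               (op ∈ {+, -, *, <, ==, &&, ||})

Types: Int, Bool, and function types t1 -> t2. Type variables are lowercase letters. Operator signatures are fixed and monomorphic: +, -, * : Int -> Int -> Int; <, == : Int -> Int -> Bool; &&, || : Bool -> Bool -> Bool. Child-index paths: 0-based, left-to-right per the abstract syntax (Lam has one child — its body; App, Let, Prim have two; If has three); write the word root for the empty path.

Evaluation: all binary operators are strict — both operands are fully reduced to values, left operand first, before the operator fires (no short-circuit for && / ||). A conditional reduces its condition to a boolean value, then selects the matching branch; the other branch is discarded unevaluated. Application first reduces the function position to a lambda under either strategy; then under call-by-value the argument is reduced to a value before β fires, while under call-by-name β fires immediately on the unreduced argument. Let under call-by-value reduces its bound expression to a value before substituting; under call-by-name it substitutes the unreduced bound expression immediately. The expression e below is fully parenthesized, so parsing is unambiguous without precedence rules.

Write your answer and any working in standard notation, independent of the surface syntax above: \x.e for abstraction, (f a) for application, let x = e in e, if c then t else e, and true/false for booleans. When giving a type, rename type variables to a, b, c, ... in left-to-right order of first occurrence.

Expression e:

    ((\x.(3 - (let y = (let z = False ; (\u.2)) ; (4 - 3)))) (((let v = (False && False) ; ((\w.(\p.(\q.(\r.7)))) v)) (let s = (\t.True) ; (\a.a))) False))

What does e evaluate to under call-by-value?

Answer: 2

Working:
step 0: ((\x.(3 - (let y = (let z = false in (\u.2)) in (4 - 3)))) (((let v = (false && false) in ((\w.(\p.(\q.(\r.7)))) v)) (let s = (\t.true) in (\a.a))) false))
step 1: [delta@1.0.0.0] ((\x.(3 - (let y = (let z = false in (\u.2)) in (4 - 3)))) (((let v = false in ((\w.(\p.(\q.(\r.7)))) v)) (let s = (\t.true) in (\a.a))) false))
step 2: [let@1.0.0] ((\x.(3 - (let y = (let z = false in (\u.2)) in (4 - 3)))) ((((\w.(\p.(\q.(\r.7)))) false) (let s = (\t.true) in (\a.a))) false))
step 3: [beta@1.0.0] ((\x.(3 - (let y = (let z = false in (\u.2)) in (4 - 3)))) (((\p.(\q.(\r.7))) (let s = (\t.true) in (\a.a))) false))
step 4: [let@1.0.1] ((\x.(3 - (let y = (let z = false in (\u.2)) in (4 - 3)))) (((\p.(\q.(\r.7))) (\a.a)) false))
step 5: [beta@1.0] ((\x.(3 - (let y = (let z = false in (\u.2)) in (4 - 3)))) ((\q.(\r.7)) false))
step 6: [beta@1] ((\x.(3 - (let y = (let z = false in (\u.2)) in (4 - 3)))) (\r.7))
step 7: [beta@root] (3 - (let y = (let z = false in (\u.2)) in (4 - 3)))
step 8: [let@1.0] (3 - (let y = (\u.2) in (4 - 3)))
step 9: [let@1] (3 - (4 - 3))
step 10: [delta@1] (3 - 1)
step 11: [delta@root] 2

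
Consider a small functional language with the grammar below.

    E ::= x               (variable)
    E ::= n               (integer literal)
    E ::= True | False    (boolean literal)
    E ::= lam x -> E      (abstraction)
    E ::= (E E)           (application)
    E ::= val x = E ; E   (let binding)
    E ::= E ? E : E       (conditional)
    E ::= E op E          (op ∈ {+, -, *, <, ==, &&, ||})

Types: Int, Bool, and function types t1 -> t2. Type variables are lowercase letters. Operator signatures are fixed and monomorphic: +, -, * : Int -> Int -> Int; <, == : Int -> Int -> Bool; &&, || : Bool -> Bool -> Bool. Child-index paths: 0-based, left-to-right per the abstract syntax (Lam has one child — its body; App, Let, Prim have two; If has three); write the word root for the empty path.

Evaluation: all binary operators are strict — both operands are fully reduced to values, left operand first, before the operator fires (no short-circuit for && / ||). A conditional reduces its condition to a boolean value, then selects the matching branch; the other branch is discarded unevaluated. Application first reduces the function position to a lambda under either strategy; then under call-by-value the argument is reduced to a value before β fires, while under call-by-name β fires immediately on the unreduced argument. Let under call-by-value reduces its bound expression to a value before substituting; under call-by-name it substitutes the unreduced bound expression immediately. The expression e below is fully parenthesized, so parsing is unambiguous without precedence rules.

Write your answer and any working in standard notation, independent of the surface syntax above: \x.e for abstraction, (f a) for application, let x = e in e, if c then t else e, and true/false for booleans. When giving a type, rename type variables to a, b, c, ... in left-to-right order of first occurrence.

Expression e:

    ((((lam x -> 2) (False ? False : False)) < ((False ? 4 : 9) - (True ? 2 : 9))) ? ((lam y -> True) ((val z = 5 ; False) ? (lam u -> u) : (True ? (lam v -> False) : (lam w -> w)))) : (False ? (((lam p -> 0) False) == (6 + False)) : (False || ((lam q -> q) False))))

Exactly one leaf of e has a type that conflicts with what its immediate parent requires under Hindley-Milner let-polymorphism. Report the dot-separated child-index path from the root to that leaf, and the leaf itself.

Working:
\x._ : a -> Int
  unify Bool ~ Bool
  unify Bool ~ Bool
  unify a -> Int ~ Bool -> b
  unify a ~ Bool
  unify Int ~ b
_ _ : Int
  unify Int ~ Int
  unify Bool ~ Bool
  unify Int ~ Int
  unify Int ~ Int
  unify Bool ~ Bool
  unify Int ~ Int
  unify Int ~ Int
  unify Int ~ Int
  unify Bool ~ Bool
\y._ : c -> Bool
let z : Int
  unify Bool ~ Bool
u : d
\u._ : d -> d
  unify Bool ~ Bool
\v._ : e -> Bool
w : f
\w._ : f -> f
  unify e -> Bool ~ f -> f
  unify e ~ f
  unify Bool ~ f
  unify d -> d ~ Bool -> Bool
  unify d ~ Bool
  unify Bool ~ Bool
  unify c -> Bool ~ (Bool -> Bool) -> g
  unify c ~ Bool -> Bool
  unify Bool ~ g
_ _ : Bool
  unify Bool ~ Bool
\p._ : h -> Int
  unify h -> Int ~ Bool -> i
  unify h ~ Bool
  unify Int ~ i
_ _ : Int
  unify Int ~ Int
  unify Int ~ Int
  unify Bool ~ Int
  FAIL: mismatch Bool ~ Int

Answer: 2.1.1.1 : false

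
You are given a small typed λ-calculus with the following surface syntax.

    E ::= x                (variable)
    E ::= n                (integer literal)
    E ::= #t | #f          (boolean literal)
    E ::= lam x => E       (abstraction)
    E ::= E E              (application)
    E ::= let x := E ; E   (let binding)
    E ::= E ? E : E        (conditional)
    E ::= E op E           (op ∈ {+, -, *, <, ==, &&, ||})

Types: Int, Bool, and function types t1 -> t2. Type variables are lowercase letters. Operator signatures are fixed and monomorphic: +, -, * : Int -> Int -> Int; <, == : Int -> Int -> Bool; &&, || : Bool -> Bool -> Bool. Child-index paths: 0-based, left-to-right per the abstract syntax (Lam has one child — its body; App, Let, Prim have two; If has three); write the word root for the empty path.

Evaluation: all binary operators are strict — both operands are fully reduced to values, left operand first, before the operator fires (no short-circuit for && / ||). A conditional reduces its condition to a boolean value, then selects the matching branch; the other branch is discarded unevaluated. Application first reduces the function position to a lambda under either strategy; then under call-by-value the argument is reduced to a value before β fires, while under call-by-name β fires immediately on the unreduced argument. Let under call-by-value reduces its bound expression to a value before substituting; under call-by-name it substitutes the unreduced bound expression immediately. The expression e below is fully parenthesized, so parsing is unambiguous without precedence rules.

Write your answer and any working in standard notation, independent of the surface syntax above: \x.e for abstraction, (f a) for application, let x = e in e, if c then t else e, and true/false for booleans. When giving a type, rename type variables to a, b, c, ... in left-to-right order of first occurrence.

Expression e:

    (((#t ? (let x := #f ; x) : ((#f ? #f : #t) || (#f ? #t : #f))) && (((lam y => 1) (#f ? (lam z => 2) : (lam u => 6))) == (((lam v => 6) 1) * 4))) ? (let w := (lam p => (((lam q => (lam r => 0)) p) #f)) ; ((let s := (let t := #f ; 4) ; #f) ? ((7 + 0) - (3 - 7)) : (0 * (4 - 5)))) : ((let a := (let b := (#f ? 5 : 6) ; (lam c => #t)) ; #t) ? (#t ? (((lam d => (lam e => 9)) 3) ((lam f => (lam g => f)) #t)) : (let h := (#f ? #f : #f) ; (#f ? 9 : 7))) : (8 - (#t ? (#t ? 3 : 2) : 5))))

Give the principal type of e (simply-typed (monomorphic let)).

Answer: Int

Working:
  unify Bool ~ Bool
let x : Bool
x : Bool
  unify Bool ~ Bool
  unify Bool ~ Bool
  unify Bool ~ Bool
  unify Bool ~ Bool
  unify Bool ~ Bool
  unify Bool ~ Bool
  unify Bool ~ Bool
  unify Bool ~ Bool
\y._ : a -> Int
  unify Bool ~ Bool
\z._ : b -> Int
\u._ : c -> Int
  unify b -> Int ~ c -> Int
  unify b ~ c
  unify Int ~ Int
  unify a -> Int ~ (c -> Int) -> d
  unify a ~ c -> Int
  unify Int ~ d
_ _ : Int
  unify Int ~ Int
\v._ : e -> Int
  unify e -> Int ~ Int -> f
  unify e ~ Int
  unify Int ~ f
_ _ : Int
  unify Int ~ Int
  unify Int ~ Int
  unify Int ~ Int
  unify Bool ~ Bool
  unify Bool ~ Bool
\r._ : i -> Int
\q._ : h -> i -> Int
p : g
  unify h -> i -> Int ~ g -> j
  unify h ~ g
  unify i -> Int ~ j
_ _ : i -> Int
  unify i -> Int ~ Bool -> k
  unify i ~ Bool
  unify Int ~ k
_ _ : Int
\p._ : g -> Int
let w : g -> Int
let t : Bool
let s : Int
  unify Bool ~ Bool
  unify Int ~ Int
  unify Int ~ Int
  unify Int ~ Int
  unify Int ~ Int
  unify Int ~ Int
  unify Int ~ Int
  unify Int ~ Int
  unify Int ~ Int
  unify Int ~ Int
  unify Int ~ Int
  unify Int ~ Int
  unify Bool ~ Bool
  unify Int ~ Int
let b : Int
\c._ : l -> Bool
let a : l -> Bool
  unify Bool ~ Bool
  unify Bool ~ Bool
\e._ : n -> Int
\d._ : m -> n -> Int
  unify m -> n -> Int ~ Int -> o
  unify m ~ Int
  unify n -> Int ~ o
_ _ : n -> Int
f : p
\g._ : q -> p
\f._ : p -> q -> p
  unify p -> q -> p ~ Bool -> r
  unify p ~ Bool
  unify q -> Bool ~ r
_ _ : q -> Bool
  unify n -> Int ~ (q -> Bool) -> s
  unify n ~ q -> Bool
  unify Int ~ s
_ _ : Int
  unify Bool ~ Bool
  unify Bool ~ Bool
let h : Bool
  unify Bool ~ Bool
  unify Int ~ Int
  unify Int ~ Int
  unify Int ~ Int
  unify Bool ~ Bool
  unify Bool ~ Bool
  unify Int ~ Int
  unify Int ~ Int
  unify Int ~ Int
  unify Int ~ Int
  unify Int ~ Int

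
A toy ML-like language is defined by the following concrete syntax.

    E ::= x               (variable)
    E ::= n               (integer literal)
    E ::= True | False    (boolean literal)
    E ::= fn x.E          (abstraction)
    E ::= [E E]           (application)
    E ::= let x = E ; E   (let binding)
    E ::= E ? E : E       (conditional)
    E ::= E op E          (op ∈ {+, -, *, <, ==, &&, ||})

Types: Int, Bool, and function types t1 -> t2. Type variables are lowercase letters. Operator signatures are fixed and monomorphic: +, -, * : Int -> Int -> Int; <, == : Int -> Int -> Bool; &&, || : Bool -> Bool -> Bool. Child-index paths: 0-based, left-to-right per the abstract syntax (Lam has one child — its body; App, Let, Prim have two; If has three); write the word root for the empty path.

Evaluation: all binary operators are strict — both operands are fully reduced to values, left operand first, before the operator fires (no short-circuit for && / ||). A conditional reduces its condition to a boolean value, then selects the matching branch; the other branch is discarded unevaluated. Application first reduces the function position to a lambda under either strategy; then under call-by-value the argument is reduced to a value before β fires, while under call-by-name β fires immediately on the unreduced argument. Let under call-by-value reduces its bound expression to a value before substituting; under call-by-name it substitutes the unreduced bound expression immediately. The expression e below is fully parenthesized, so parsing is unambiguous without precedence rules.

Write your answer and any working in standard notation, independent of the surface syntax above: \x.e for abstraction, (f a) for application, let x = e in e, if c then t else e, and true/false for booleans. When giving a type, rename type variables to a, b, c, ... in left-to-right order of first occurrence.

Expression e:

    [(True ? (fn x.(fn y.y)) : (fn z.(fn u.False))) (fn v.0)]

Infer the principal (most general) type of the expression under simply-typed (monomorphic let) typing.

Answer: Bool -> Bool

Derivation:
  unify Bool ~ Bool
y : b
\y._ : b -> b
\x._ : a -> b -> b
\u._ : d -> Bool
\z._ : c -> d -> Bool
  unify a -> b -> b ~ c -> d -> Bool
  unify a ~ c
  unify b -> b ~ d -> Bool
  unify b ~ d
  unify d ~ Bool
\v._ : e -> Int
  unify c -> Bool -> Bool ~ (e -> Int) -> f
  unify c ~ e -> Int
  unify Bool -> Bool ~ f
_ _ : Bool -> Bool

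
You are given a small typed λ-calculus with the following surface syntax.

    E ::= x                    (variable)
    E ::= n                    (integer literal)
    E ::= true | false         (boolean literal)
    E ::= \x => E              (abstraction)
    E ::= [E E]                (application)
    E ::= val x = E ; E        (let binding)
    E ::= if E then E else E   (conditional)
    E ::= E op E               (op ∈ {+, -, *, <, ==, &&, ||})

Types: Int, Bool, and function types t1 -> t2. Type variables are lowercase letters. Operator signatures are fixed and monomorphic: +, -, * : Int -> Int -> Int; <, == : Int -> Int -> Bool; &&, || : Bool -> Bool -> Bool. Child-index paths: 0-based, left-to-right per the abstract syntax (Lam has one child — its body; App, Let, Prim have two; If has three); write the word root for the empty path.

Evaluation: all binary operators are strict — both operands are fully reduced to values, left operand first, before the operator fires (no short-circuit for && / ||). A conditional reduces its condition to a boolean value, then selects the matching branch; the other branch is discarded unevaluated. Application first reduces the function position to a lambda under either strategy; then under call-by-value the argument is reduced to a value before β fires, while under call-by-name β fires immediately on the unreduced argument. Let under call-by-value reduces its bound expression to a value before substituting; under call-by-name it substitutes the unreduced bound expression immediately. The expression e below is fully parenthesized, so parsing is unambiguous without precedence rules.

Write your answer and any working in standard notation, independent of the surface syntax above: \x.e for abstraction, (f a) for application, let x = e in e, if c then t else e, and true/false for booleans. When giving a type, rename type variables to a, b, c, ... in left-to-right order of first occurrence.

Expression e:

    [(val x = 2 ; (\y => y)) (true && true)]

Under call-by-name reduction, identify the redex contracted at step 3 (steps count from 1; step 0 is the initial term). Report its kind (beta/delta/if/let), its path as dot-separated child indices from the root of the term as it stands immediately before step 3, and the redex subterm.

Answer: delta at root : (true && true)

Derivation:
step 0: ((let x = 2 in (\y.y)) (true && true))
step 1: [let@0] ((\y.y) (true && true))
step 2: [beta@root] (true && true)
step 3: [delta@root] true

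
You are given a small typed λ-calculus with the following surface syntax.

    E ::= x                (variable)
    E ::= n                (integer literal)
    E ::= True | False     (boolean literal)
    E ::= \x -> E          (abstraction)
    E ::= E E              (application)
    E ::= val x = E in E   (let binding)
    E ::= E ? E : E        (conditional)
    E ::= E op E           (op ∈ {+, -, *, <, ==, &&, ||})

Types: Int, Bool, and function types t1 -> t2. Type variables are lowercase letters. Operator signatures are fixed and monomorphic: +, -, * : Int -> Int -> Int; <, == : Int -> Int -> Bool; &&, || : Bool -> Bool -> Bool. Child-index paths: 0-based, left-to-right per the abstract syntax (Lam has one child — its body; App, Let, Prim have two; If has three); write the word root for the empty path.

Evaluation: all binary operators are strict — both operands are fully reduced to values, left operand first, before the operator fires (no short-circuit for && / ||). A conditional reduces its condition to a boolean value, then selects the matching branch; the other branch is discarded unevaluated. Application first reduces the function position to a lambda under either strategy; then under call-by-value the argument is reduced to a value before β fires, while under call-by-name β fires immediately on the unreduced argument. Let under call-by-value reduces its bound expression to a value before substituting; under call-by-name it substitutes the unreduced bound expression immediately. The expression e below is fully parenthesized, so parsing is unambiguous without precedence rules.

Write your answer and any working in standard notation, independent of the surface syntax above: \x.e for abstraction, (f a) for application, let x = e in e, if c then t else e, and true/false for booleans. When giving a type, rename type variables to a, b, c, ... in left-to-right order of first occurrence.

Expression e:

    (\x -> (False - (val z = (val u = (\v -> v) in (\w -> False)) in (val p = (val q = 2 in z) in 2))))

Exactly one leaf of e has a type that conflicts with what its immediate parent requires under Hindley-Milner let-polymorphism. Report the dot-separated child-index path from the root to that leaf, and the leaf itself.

Answer: 0.0 : false

Working:
  unify Bool ~ Int
  FAIL: mismatch Bool ~ Int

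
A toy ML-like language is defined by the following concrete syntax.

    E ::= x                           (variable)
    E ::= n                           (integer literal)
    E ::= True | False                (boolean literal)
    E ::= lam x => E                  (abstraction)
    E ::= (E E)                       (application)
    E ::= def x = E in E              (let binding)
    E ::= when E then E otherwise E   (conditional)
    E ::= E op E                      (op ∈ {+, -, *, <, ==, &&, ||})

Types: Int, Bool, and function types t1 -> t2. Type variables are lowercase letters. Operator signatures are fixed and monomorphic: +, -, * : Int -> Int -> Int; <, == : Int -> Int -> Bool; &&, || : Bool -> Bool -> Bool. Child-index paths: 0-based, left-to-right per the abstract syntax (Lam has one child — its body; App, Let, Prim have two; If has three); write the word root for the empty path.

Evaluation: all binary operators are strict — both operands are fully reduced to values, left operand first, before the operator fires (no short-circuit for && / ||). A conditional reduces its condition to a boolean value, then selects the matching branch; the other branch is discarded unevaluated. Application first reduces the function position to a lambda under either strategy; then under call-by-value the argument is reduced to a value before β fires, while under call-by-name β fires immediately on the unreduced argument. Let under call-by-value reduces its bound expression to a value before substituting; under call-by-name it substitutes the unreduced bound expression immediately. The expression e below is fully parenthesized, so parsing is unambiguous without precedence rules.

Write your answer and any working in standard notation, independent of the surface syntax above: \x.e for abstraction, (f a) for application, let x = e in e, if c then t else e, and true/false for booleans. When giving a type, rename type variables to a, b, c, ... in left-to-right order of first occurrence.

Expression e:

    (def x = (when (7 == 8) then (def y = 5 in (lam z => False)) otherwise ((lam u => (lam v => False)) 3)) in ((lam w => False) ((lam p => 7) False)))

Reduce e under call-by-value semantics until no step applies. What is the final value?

Answer: false

Trace:
step 0: (let x = (if (7 == 8) then (let y = 5 in (\z.false)) else ((\u.(\v.false)) 3)) in ((\w.false) ((\p.7) false)))
step 1: [delta@0.0] (let x = (if false then (let y = 5 in (\z.false)) else ((\u.(\v.false)) 3)) in ((\w.false) ((\p.7) false)))
step 2: [if@0] (let x = ((\u.(\v.false)) 3) in ((\w.false) ((\p.7) false)))
step 3: [beta@0] (let x = (\v.false) in ((\w.false) ((\p.7) false)))
step 4: [let@root] ((\w.false) ((\p.7) false))
step 5: [beta@1] ((\w.false) 7)
step 6: [beta@root] false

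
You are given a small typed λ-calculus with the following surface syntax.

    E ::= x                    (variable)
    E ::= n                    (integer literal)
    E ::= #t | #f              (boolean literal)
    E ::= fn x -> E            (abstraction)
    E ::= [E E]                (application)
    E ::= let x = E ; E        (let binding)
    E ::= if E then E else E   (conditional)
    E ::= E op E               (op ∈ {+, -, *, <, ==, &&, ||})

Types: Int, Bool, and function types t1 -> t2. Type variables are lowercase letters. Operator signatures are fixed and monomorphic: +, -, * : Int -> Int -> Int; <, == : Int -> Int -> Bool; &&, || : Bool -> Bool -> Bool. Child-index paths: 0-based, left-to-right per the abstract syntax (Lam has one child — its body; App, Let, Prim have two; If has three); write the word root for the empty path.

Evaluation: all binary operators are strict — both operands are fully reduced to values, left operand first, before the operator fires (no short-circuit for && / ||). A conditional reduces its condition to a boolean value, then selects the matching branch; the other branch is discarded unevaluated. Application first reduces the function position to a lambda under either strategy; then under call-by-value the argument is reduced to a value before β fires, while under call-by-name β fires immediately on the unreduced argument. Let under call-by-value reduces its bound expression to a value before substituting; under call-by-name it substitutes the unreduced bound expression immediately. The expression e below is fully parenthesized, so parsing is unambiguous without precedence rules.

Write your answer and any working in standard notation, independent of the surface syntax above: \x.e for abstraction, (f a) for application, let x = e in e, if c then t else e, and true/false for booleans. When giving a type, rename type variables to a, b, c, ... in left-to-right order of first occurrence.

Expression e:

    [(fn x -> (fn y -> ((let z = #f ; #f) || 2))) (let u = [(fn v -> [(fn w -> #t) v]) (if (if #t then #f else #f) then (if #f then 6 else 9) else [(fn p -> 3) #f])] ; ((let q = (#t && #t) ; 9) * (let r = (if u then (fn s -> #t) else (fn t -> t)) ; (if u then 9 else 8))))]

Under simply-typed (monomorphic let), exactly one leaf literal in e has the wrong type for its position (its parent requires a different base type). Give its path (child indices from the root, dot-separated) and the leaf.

Working:
let z : Bool
  unify Bool ~ Bool
  unify Int ~ Bool
  FAIL: mismatch Int ~ Bool

Answer: 0.0.0.1 : 2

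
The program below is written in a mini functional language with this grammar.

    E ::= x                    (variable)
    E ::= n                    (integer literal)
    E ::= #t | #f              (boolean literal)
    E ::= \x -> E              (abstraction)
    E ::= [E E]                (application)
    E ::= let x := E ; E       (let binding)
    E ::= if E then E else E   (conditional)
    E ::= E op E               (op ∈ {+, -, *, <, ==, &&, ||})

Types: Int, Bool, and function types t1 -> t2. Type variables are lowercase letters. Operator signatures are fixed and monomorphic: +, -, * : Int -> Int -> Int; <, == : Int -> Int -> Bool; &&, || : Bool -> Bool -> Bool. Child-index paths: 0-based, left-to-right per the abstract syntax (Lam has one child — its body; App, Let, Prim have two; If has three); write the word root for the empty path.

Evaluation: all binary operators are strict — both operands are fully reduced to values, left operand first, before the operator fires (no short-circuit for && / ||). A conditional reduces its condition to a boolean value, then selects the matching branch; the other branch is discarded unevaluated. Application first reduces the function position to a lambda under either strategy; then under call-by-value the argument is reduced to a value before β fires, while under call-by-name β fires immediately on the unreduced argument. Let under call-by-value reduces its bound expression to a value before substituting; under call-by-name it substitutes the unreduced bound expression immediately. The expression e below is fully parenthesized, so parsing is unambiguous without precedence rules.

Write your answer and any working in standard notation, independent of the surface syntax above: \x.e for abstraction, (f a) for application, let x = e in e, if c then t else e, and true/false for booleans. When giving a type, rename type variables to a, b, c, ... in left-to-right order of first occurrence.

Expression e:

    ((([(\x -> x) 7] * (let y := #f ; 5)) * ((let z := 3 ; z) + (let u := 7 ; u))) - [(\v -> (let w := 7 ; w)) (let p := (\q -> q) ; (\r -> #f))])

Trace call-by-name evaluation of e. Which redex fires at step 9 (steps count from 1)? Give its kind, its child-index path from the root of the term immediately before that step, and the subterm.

Answer: let at 1 : (let w = 7 in w)

Derivation:
step 0: (((((\x.x) 7) * (let y = false in 5)) * ((let z = 3 in z) + (let u = 7 in u))) - ((\v.(let w = 7 in w)) (let p = (\q.q) in (\r.false))))
step 1: [beta@0.0.0] (((7 * (let y = false in 5)) * ((let z = 3 in z) + (let u = 7 in u))) - ((\v.(let w = 7 in w)) (let p = (\q.q) in (\r.false))))
step 2: [let@0.0.1] (((7 * 5) * ((let z = 3 in z) + (let u = 7 in u))) - ((\v.(let w = 7 in w)) (let p = (\q.q) in (\r.false))))
step 3: [delta@0.0] ((35 * ((let z = 3 in z) + (let u = 7 in u))) - ((\v.(let w = 7 in w)) (let p = (\q.q) in (\r.false))))
step 4: [let@0.1.0] ((35 * (3 + (let u = 7 in u))) - ((\v.(let w = 7 in w)) (let p = (\q.q) in (\r.false))))
step 5: [let@0.1.1] ((35 * (3 + 7)) - ((\v.(let w = 7 in w)) (let p = (\q.q) in (\r.false))))
step 6: [delta@0.1] ((35 * 10) - ((\v.(let w = 7 in w)) (let p = (\q.q) in (\r.false))))
step 7: [delta@0] (350 - ((\v.(let w = 7 in w)) (let p = (\q.q) in (\r.false))))
step 8: [beta@1] (350 - (let w = 7 in w))
step 9: [let@1] (350 - 7)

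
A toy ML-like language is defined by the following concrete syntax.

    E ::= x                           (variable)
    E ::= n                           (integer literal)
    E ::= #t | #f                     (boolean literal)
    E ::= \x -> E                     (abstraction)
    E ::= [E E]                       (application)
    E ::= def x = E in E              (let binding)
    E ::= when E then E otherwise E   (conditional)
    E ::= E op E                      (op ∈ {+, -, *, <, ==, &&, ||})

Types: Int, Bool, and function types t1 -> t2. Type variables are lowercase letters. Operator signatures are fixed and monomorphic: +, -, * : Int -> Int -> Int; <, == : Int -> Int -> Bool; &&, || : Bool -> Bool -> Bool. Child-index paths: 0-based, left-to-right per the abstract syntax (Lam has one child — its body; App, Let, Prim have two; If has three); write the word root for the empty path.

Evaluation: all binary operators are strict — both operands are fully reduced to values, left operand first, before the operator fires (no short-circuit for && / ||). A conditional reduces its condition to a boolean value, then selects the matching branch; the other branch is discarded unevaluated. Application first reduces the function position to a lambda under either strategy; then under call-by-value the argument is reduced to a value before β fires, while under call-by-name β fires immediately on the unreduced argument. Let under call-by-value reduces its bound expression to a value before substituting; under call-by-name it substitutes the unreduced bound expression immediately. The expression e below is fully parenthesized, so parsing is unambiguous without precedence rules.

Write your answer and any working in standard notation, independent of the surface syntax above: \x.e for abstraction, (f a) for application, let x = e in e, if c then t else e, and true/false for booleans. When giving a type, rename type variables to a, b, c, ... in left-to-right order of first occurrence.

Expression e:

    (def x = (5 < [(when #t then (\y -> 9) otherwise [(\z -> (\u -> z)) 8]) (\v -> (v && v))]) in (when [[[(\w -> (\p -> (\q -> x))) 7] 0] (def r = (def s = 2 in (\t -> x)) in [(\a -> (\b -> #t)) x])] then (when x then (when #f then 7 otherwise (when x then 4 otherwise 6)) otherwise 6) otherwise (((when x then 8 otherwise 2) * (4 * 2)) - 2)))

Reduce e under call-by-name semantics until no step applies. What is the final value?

Working:
step 0: (let x = (5 < ((if true then (\y.9) else ((\z.(\u.z)) 8)) (\v.(v && v)))) in (if ((((\w.(\p.(\q.x))) 7) 0) (let r = (let s = 2 in (\t.x)) in ((\a.(\b.true)) x))) then (if x then (if false then 7 else (if x then 4 else 6)) else 6) else (((if x then 8 else 2) * (4 * 2)) - 2)))
step 1: [let@root] (if ((((\w.(\p.(\q.(5 < ((if true then (\y.9) else ((\z.(\u.z)) 8)) (\v.(v && v))))))) 7) 0) (let r = (let s = 2 in (\t.(5 < ((if true then (\y.9) else ((\z.(\u.z)) 8)) (\v.(v && v)))))) in ((\a.(\b.true)) (5 < ((if true then (\y.9) else ((\z.(\u.z)) 8)) (\v.(v && v))))))) then (if (5 < ((if true then (\y.9) else ((\z.(\u.z)) 8)) (\v.(v && v)))) then (if false then 7 else (if (5 < ((if true then (\y.9) else ((\z.(\u.z)) 8)) (\v.(v && v)))) then 4 else 6)) else 6) else (((if (5 < ((if true then (\y.9) else ((\z.(\u.z)) 8)) (\v.(v && v)))) then 8 else 2) * (4 * 2)) - 2))
step 2: [beta@0.0.0] (if (((\p.(\q.(5 < ((if true then (\y.9) else ((\z.(\u.z)) 8)) (\v.(v && v)))))) 0) (let r = (let s = 2 in (\t.(5 < ((if true then (\y.9) else ((\z.(\u.z)) 8)) (\v.(v && v)))))) in ((\a.(\b.true)) (5 < ((if true then (\y.9) else ((\z.(\u.z)) 8)) (\v.(v && v))))))) then (if (5 < ((if true then (\y.9) else ((\z.(\u.z)) 8)) (\v.(v && v)))) then (if false then 7 else (if (5 < ((if true then (\y.9) else ((\z.(\u.z)) 8)) (\v.(v && v)))) then 4 else 6)) else 6) else (((if (5 < ((if true then (\y.9) else ((\z.(\u.z)) 8)) (\v.(v && v)))) then 8 else 2) * (4 * 2)) - 2))
step 3: [beta@0.0] (if ((\q.(5 < ((if true then (\y.9) else ((\z.(\u.z)) 8)) (\v.(v && v))))) (let r = (let s = 2 in (\t.(5 < ((if true then (\y.9) else ((\z.(\u.z)) 8)) (\v.(v && v)))))) in ((\a.(\b.true)) (5 < ((if true then (\y.9) else ((\z.(\u.z)) 8)) (\v.(v && v))))))) then (if (5 < ((if true then (\y.9) else ((\z.(\u.z)) 8)) (\v.(v && v)))) then (if false then 7 else (if (5 < ((if true then (\y.9) else ((\z.(\u.z)) 8)) (\v.(v && v)))) then 4 else 6)) else 6) else (((if (5 < ((if true then (\y.9) else ((\z.(\u.z)) 8)) (\v.(v && v)))) then 8 else 2) * (4 * 2)) - 2))
step 4: [beta@0] (if (5 < ((if true then (\y.9) else ((\z.(\u.z)) 8)) (\v.(v && v)))) then (if (5 < ((if true then (\y.9) else ((\z.(\u.z)) 8)) (\v.(v && v)))) then (if false then 7 else (if (5 < ((if true then (\y.9) else ((\z.(\u.z)) 8)) (\v.(v && v)))) then 4 else 6)) else 6) else (((if (5 < ((if true then (\y.9) else ((\z.(\u.z)) 8)) (\v.(v && v)))) then 8 else 2) * (4 * 2)) - 2))
step 5: [if@0.1.0] (if (5 < ((\y.9) (\v.(v && v)))) then (if (5 < ((if true then (\y.9) else ((\z.(\u.z)) 8)) (\v.(v && v)))) then (if false then 7 else (if (5 < ((if true then (\y.9) else ((\z.(\u.z)) 8)) (\v.(v && v)))) then 4 else 6)) else 6) else (((if (5 < ((if true then (\y.9) else ((\z.(\u.z)) 8)) (\v.(v && v)))) then 8 else 2) * (4 * 2)) - 2))
step 6: [beta@0.1] (if (5 < 9) then (if (5 < ((if true then (\y.9) else ((\z.(\u.z)) 8)) (\v.(v && v)))) then (if false then 7 else (if (5 < ((if true then (\y.9) else ((\z.(\u.z)) 8)) (\v.(v && v)))) then 4 else 6)) else 6) else (((if (5 < ((if true then (\y.9) else ((\z.(\u.z)) 8)) (\v.(v && v)))) then 8 else 2) * (4 * 2)) - 2))
step 7: [delta@0] (if true then (if (5 < ((if true then (\y.9) else ((\z.(\u.z)) 8)) (\v.(v && v)))) then (if false then 7 else (if (5 < ((if true then (\y.9) else ((\z.(\u.z)) 8)) (\v.(v && v)))) then 4 else 6)) else 6) else (((if (5 < ((if true then (\y.9) else ((\z.(\u.z)) 8)) (\v.(v && v)))) then 8 else 2) * (4 * 2)) - 2))
step 8: [if@root] (if (5 < ((if true then (\y.9) else ((\z.(\u.z)) 8)) (\v.(v && v)))) then (if false then 7 else (if (5 < ((if true then (\y.9) else ((\z.(\u.z)) 8)) (\v.(v && v)))) then 4 else 6)) else 6)
step 9: [if@0.1.0] (if (5 < ((\y.9) (\v.(v && v)))) then (if false then 7 else (if (5 < ((if true then (\y.9) else ((\z.(\u.z)) 8)) (\v.(v && v)))) then 4 else 6)) else 6)
step 10: [beta@0.1] (if (5 < 9) then (if false then 7 else (if (5 < ((if true then (\y.9) else ((\z.(\u.z)) 8)) (\v.(v && v)))) then 4 else 6)) else 6)
step 11: [delta@0] (if true then (if false then 7 else (if (5 < ((if true then (\y.9) else ((\z.(\u.z)) 8)) (\v.(v && v)))) then 4 else 6)) else 6)
step 12: [if@root] (if false then 7 else (if (5 < ((if true then (\y.9) else ((\z.(\u.z)) 8)) (\v.(v && v)))) then 4 else 6))
step 13: [if@root] (if (5 < ((if true then (\y.9) else ((\z.(\u.z)) 8)) (\v.(v && v)))) then 4 else 6)
step 14: [if@0.1.0] (if (5 < ((\y.9) (\v.(v && v)))) then 4 else 6)
step 15: [beta@0.1] (if (5 < 9) then 4 else 6)
step 16: [delta@0] (if true then 4 else 6)
step 17: [if@root] 4

Answer: 4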